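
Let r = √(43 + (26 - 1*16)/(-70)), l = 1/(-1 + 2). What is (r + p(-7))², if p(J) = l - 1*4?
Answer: 363/7 - 60*√21/7 ≈ 12.578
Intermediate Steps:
l = 1 (l = 1/1 = 1)
p(J) = -3 (p(J) = 1 - 1*4 = 1 - 4 = -3)
r = 10*√21/7 (r = √(43 + (26 - 16)*(-1/70)) = √(43 + 10*(-1/70)) = √(43 - ⅐) = √(300/7) = 10*√21/7 ≈ 6.5465)
(r + p(-7))² = (10*√21/7 - 3)² = (-3 + 10*√21/7)²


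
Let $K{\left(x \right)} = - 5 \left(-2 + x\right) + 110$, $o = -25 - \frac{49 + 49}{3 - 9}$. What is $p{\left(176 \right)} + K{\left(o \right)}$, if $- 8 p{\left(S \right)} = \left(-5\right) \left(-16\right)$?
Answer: $\frac{460}{3} \approx 153.33$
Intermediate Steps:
$o = - \frac{26}{3}$ ($o = -25 - \frac{98}{-6} = -25 - 98 \left(- \frac{1}{6}\right) = -25 - - \frac{49}{3} = -25 + \frac{49}{3} = - \frac{26}{3} \approx -8.6667$)
$p{\left(S \right)} = -10$ ($p{\left(S \right)} = - \frac{\left(-5\right) \left(-16\right)}{8} = \left(- \frac{1}{8}\right) 80 = -10$)
$K{\left(x \right)} = 120 - 5 x$ ($K{\left(x \right)} = \left(10 - 5 x\right) + 110 = 120 - 5 x$)
$p{\left(176 \right)} + K{\left(o \right)} = -10 + \left(120 - - \frac{130}{3}\right) = -10 + \left(120 + \frac{130}{3}\right) = -10 + \frac{490}{3} = \frac{460}{3}$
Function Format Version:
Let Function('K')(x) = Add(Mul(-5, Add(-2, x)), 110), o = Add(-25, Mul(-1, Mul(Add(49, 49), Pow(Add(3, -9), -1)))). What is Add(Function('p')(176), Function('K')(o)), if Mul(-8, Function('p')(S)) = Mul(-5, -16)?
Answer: Rational(460, 3) ≈ 153.33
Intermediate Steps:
o = Rational(-26, 3) (o = Add(-25, Mul(-1, Mul(98, Pow(-6, -1)))) = Add(-25, Mul(-1, Mul(98, Rational(-1, 6)))) = Add(-25, Mul(-1, Rational(-49, 3))) = Add(-25, Rational(49, 3)) = Rational(-26, 3) ≈ -8.6667)
Function('p')(S) = -10 (Function('p')(S) = Mul(Rational(-1, 8), Mul(-5, -16)) = Mul(Rational(-1, 8), 80) = -10)
Function('K')(x) = Add(120, Mul(-5, x)) (Function('K')(x) = Add(Add(10, Mul(-5, x)), 110) = Add(120, Mul(-5, x)))
Add(Function('p')(176), Function('K')(o)) = Add(-10, Add(120, Mul(-5, Rational(-26, 3)))) = Add(-10, Add(120, Rational(130, 3))) = Add(-10, Rational(490, 3)) = Rational(460, 3)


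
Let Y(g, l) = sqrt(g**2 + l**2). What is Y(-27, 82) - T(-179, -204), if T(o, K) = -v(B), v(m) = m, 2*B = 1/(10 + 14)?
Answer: 1/48 + sqrt(7453) ≈ 86.352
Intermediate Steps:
B = 1/48 (B = 1/(2*(10 + 14)) = (1/2)/24 = (1/2)*(1/24) = 1/48 ≈ 0.020833)
T(o, K) = -1/48 (T(o, K) = -1*1/48 = -1/48)
Y(-27, 82) - T(-179, -204) = sqrt((-27)**2 + 82**2) - 1*(-1/48) = sqrt(729 + 6724) + 1/48 = sqrt(7453) + 1/48 = 1/48 + sqrt(7453)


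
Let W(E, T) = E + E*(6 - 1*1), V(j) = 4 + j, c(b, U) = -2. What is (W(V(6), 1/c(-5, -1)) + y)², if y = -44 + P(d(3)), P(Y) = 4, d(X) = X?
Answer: 400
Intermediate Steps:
y = -40 (y = -44 + 4 = -40)
W(E, T) = 6*E (W(E, T) = E + E*(6 - 1) = E + E*5 = E + 5*E = 6*E)
(W(V(6), 1/c(-5, -1)) + y)² = (6*(4 + 6) - 40)² = (6*10 - 40)² = (60 - 40)² = 20² = 400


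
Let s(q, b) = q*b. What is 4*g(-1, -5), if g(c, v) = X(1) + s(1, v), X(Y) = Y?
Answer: -16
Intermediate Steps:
s(q, b) = b*q
g(c, v) = 1 + v (g(c, v) = 1 + v*1 = 1 + v)
4*g(-1, -5) = 4*(1 - 5) = 4*(-4) = -16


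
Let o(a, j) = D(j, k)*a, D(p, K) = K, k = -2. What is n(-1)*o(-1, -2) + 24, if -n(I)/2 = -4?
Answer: 40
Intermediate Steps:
o(a, j) = -2*a
n(I) = 8 (n(I) = -2*(-4) = 8)
n(-1)*o(-1, -2) + 24 = 8*(-2*(-1)) + 24 = 8*2 + 24 = 16 + 24 = 40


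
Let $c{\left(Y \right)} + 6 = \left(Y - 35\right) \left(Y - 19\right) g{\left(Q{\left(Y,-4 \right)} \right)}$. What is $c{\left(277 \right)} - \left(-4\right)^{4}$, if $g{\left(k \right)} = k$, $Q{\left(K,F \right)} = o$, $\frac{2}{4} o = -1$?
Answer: $-125134$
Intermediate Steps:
$o = -2$ ($o = 2 \left(-1\right) = -2$)
$Q{\left(K,F \right)} = -2$
$c{\left(Y \right)} = -6 - 2 \left(-35 + Y\right) \left(-19 + Y\right)$ ($c{\left(Y \right)} = -6 + \left(Y - 35\right) \left(Y - 19\right) \left(-2\right) = -6 + \left(-35 + Y\right) \left(-19 + Y\right) \left(-2\right) = -6 - 2 \left(-35 + Y\right) \left(-19 + Y\right)$)
$c{\left(277 \right)} - \left(-4\right)^{4} = \left(-1336 - 2 \cdot 277^{2} + 108 \cdot 277\right) - \left(-4\right)^{4} = \left(-1336 - 153458 + 29916\right) - 256 = -124878 - 256 = -125134$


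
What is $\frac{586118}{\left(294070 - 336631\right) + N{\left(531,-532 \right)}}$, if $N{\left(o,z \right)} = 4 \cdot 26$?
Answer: $- \frac{586118}{42457} \approx -13.805$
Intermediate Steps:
$N{\left(o,z \right)} = 104$
$\frac{586118}{\left(294070 - 336631\right) + N{\left(531,-532 \right)}} = \frac{586118}{\left(294070 - 336631\right) + 104} = \frac{586118}{-42561 + 104} = \frac{586118}{-42457} = 586118 \left(- \frac{1}{42457}\right) = - \frac{586118}{42457}$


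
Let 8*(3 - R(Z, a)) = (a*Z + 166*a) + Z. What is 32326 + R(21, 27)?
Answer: 126781/4 ≈ 31695.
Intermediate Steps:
R(Z, a) = 3 - 83*a/4 - Z/8 - Z*a/8 (R(Z, a) = 3 - ((a*Z + 166*a) + Z)/8 = 3 - ((Z*a + 166*a) + Z)/8 = 3 - ((166*a + Z*a) + Z)/8 = 3 - (Z + 166*a + Z*a)/8 = 3 + (-83*a/4 - Z/8 - Z*a/8) = 3 - 83*a/4 - Z/8 - Z*a/8)
32326 + R(21, 27) = 32326 + (3 - 83/4*27 - 1/8*21 - 1/8*21*27) = 32326 + (3 - 2241/4 - 21/8 - 567/8) = 32326 - 2523/4 = 126781/4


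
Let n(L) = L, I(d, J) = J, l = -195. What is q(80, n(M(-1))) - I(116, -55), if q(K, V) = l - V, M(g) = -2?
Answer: -138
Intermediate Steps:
q(K, V) = -195 - V
q(80, n(M(-1))) - I(116, -55) = (-195 - 1*(-2)) - 1*(-55) = (-195 + 2) + 55 = -193 + 55 = -138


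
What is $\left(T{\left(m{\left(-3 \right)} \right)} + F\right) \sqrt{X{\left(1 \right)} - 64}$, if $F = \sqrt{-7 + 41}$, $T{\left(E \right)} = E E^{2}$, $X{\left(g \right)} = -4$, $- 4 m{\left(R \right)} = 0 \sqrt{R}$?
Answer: $34 i \sqrt{2} \approx 48.083 i$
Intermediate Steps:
$m{\left(R \right)} = 0$ ($m{\left(R \right)} = - \frac{0 \sqrt{R}}{4} = \left(- \frac{1}{4}\right) 0 = 0$)
$T{\left(E \right)} = E^{3}$
$F = \sqrt{34} \approx 5.8309$
$\left(T{\left(m{\left(-3 \right)} \right)} + F\right) \sqrt{X{\left(1 \right)} - 64} = \left(0^{3} + \sqrt{34}\right) \sqrt{-4 - 64} = \left(0 + \sqrt{34}\right) \sqrt{-68} = \sqrt{34} \cdot 2 i \sqrt{17} = 34 i \sqrt{2}$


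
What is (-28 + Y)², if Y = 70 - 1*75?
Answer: 1089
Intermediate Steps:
Y = -5 (Y = 70 - 75 = -5)
(-28 + Y)² = (-28 - 5)² = (-33)² = 1089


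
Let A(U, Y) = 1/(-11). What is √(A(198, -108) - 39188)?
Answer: I*√4741759/11 ≈ 197.96*I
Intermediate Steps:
A(U, Y) = -1/11
√(A(198, -108) - 39188) = √(-1/11 - 39188) = √(-431069/11) = I*√4741759/11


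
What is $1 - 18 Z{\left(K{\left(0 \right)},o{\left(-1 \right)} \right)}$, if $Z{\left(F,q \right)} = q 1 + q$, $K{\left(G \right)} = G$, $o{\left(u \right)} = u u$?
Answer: $-35$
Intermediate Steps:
$o{\left(u \right)} = u^{2}$
$Z{\left(F,q \right)} = 2 q$ ($Z{\left(F,q \right)} = q + q = 2 q$)
$1 - 18 Z{\left(K{\left(0 \right)},o{\left(-1 \right)} \right)} = 1 - 18 \cdot 2 \left(-1\right)^{2} = 1 - 18 \cdot 2 \cdot 1 = 1 - 36 = -35$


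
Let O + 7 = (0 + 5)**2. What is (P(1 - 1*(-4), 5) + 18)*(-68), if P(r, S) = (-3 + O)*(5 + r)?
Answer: -11424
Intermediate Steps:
O = 18 (O = -7 + (0 + 5)**2 = -7 + 5**2 = -7 + 25 = 18)
P(r, S) = 75 + 15*r (P(r, S) = (-3 + 18)*(5 + r) = 15*(5 + r) = 75 + 15*r)
(P(1 - 1*(-4), 5) + 18)*(-68) = ((75 + 15*(1 - 1*(-4))) + 18)*(-68) = ((75 + 15*(1 + 4)) + 18)*(-68) = ((75 + 15*5) + 18)*(-68) = ((75 + 75) + 18)*(-68) = (150 + 18)*(-68) = 168*(-68) = -11424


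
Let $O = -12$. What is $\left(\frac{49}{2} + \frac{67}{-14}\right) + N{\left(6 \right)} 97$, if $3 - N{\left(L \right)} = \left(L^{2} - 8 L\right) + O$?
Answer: $\frac{18471}{7} \approx 2638.7$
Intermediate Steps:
$N{\left(L \right)} = 15 - L^{2} + 8 L$ ($N{\left(L \right)} = 3 - \left(\left(L^{2} - 8 L\right) - 12\right) = 3 - \left(-12 + L^{2} - 8 L\right) = 3 + \left(12 - L^{2} + 8 L\right) = 15 - L^{2} + 8 L$)
$\left(\frac{49}{2} + \frac{67}{-14}\right) + N{\left(6 \right)} 97 = \left(\frac{49}{2} + \frac{67}{-14}\right) + \left(15 - 6^{2} + 8 \cdot 6\right) 97 = \left(49 \cdot \frac{1}{2} + 67 \left(- \frac{1}{14}\right)\right) + \left(15 - 36 + 48\right) 97 = \left(\frac{49}{2} - \frac{67}{14}\right) + \left(15 - 36 + 48\right) 97 = \frac{138}{7} + 27 \cdot 97 = \frac{138}{7} + 2619 = \frac{18471}{7}$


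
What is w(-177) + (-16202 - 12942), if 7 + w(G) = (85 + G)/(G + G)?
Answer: -5159681/177 ≈ -29151.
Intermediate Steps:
w(G) = -7 + (85 + G)/(2*G) (w(G) = -7 + (85 + G)/(G + G) = -7 + (85 + G)/((2*G)) = -7 + (85 + G)*(1/(2*G)) = -7 + (85 + G)/(2*G))
w(-177) + (-16202 - 12942) = (½)*(85 - 13*(-177))/(-177) + (-16202 - 12942) = (½)*(-1/177)*(85 + 2301) - 29144 = (½)*(-1/177)*2386 - 29144 = -1193/177 - 29144 = -5159681/177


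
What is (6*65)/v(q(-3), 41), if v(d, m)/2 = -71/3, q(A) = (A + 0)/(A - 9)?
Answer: -585/71 ≈ -8.2394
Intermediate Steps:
q(A) = A/(-9 + A)
v(d, m) = -142/3 (v(d, m) = 2*(-71/3) = -142/3)
(6*65)/v(q(-3), 41) = (6*65)/(-142/3) = 390*(-3/142) = -585/71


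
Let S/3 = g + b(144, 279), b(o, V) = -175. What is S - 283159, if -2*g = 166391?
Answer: -1066541/2 ≈ -5.3327e+5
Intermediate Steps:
g = -166391/2 (g = -1/2*166391 = -166391/2 ≈ -83196.)
S = -500223/2 (S = 3*(-166391/2 - 175) = 3*(-166741/2) = -500223/2 ≈ -2.5011e+5)
S - 283159 = -500223/2 - 283159 = -1066541/2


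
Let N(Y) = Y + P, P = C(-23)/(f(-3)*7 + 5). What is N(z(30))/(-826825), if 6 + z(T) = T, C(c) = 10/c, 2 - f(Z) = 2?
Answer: -22/760679 ≈ -2.8922e-5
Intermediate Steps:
f(Z) = 0 (f(Z) = 2 - 1*2 = 2 - 2 = 0)
z(T) = -6 + T
P = -2/23 (P = (10/(-23))/(0*7 + 5) = (10*(-1/23))/(0 + 5) = -10/23/5 = -10/23*⅕ = -2/23 ≈ -0.086957)
N(Y) = -2/23 + Y (N(Y) = Y - 2/23 = -2/23 + Y)
N(z(30))/(-826825) = (-2/23 + (-6 + 30))/(-826825) = (-2/23 + 24)*(-1/826825) = (550/23)*(-1/826825) = -22/760679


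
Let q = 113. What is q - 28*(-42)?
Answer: 1289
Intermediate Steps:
q - 28*(-42) = 113 - 28*(-42) = 113 + 1176 = 1289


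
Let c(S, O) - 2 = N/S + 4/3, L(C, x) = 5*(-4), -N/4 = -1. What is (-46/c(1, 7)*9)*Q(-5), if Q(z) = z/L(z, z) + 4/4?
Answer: -3105/44 ≈ -70.568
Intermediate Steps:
N = 4 (N = -4*(-1) = 4)
L(C, x) = -20
Q(z) = 1 - z/20 (Q(z) = z/(-20) + 4/4 = z*(-1/20) + 4*(¼) = -z/20 + 1 = 1 - z/20)
c(S, O) = 10/3 + 4/S (c(S, O) = 2 + (4/S + 4/3) = 2 + (4/3 + 4/S) = 10/3 + 4/S)
(-46/c(1, 7)*9)*Q(-5) = (-46/(10/3 + 4/1)*9)*(1 - 1/20*(-5)) = (-46/(10/3 + 4*1)*9)*(1 + ¼) = (-46/(10/3 + 4)*9)*(5/4) = (-46/22/3*9)*(5/4) = (-46*3/22*9)*(5/4) = -69/11*9*(5/4) = -621/11*5/4 = -3105/44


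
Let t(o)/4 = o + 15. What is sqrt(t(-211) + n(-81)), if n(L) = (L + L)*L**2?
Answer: I*sqrt(1063666) ≈ 1031.3*I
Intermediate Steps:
t(o) = 60 + 4*o (t(o) = 4*(o + 15) = 4*(15 + o) = 60 + 4*o)
n(L) = 2*L**3 (n(L) = (2*L)*L**2 = 2*L**3)
sqrt(t(-211) + n(-81)) = sqrt((60 + 4*(-211)) + 2*(-81)**3) = sqrt((60 - 844) + 2*(-531441)) = sqrt(-784 - 1062882) = sqrt(-1063666) = I*sqrt(1063666)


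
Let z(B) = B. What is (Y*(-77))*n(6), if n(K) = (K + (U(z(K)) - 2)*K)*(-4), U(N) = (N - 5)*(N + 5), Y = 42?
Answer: 776160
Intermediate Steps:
U(N) = (-5 + N)*(5 + N)
n(K) = -4*K - 4*K*(-27 + K**2) (n(K) = (K + ((-25 + K**2) - 2)*K)*(-4) = (K + (-27 + K**2)*K)*(-4) = (K + K*(-27 + K**2))*(-4) = -4*K - 4*K*(-27 + K**2))
(Y*(-77))*n(6) = (42*(-77))*(4*6*(26 - 1*6**2)) = -12936*6*(26 - 1*36) = -12936*6*(26 - 36) = -12936*6*(-10) = -3234*(-240) = 776160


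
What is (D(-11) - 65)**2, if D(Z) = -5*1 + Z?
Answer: 6561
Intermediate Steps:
D(Z) = -5 + Z
(D(-11) - 65)**2 = ((-5 - 11) - 65)**2 = (-16 - 65)**2 = (-81)**2 = 6561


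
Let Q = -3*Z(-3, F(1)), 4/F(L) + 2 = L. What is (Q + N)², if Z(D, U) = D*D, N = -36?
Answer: 3969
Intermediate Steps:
F(L) = 4/(-2 + L)
Z(D, U) = D²
Q = -27 (Q = -3*(-3)² = -3*9 = -27)
(Q + N)² = (-27 - 36)² = (-63)² = 3969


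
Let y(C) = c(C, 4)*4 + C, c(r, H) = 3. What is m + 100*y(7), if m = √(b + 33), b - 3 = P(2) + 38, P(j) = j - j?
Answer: 1900 + √74 ≈ 1908.6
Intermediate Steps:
P(j) = 0
y(C) = 12 + C (y(C) = 3*4 + C = 12 + C)
b = 41 (b = 3 + (0 + 38) = 3 + 38 = 41)
m = √74 (m = √(41 + 33) = √74 ≈ 8.6023)
m + 100*y(7) = √74 + 100*(12 + 7) = √74 + 100*19 = √74 + 1900 = 1900 + √74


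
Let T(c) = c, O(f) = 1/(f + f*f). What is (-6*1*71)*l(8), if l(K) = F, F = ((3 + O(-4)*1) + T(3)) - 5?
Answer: -923/2 ≈ -461.50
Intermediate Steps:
O(f) = 1/(f + f²)
F = 13/12 (F = ((3 + (1/((-4)*(1 - 4)))*1) + 3) - 5 = ((3 - ¼/(-3)*1) + 3) - 5 = ((3 - ¼*(-⅓)*1) + 3) - 5 = ((3 + (1/12)*1) + 3) - 5 = ((3 + 1/12) + 3) - 5 = (37/12 + 3) - 5 = 73/12 - 5 = 13/12 ≈ 1.0833)
l(K) = 13/12
(-6*1*71)*l(8) = (-6*1*71)*(13/12) = -6*71*(13/12) = -426*13/12 = -923/2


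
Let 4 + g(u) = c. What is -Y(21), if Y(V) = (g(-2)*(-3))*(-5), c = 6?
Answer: -30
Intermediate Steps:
g(u) = 2 (g(u) = -4 + 6 = 2)
Y(V) = 30 (Y(V) = (2*(-3))*(-5) = -6*(-5) = 30)
-Y(21) = -1*30 = -30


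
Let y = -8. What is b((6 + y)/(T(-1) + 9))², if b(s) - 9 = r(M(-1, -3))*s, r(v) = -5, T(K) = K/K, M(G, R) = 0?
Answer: 100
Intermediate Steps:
T(K) = 1
b(s) = 9 - 5*s
b((6 + y)/(T(-1) + 9))² = (9 - 5*(6 - 8)/(1 + 9))² = (9 - (-10)/10)² = (9 - 5*(-⅕))² = (9 + 1)² = 10² = 100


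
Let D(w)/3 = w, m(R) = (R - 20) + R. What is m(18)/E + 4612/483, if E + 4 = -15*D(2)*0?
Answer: 2680/483 ≈ 5.5487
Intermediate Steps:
m(R) = -20 + 2*R (m(R) = (-20 + R) + R = -20 + 2*R)
D(w) = 3*w
E = -4 (E = -4 - 45*2*0 = -4 - 15*6*0 = -4 - 90*0 = -4 + 0 = -4)
m(18)/E + 4612/483 = (-20 + 2*18)/(-4) + 4612/483 = (-20 + 36)*(-¼) + 4612*(1/483) = 16*(-¼) + 4612/483 = -4 + 4612/483 = 2680/483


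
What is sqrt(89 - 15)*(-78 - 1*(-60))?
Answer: -18*sqrt(74) ≈ -154.84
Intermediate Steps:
sqrt(89 - 15)*(-78 - 1*(-60)) = sqrt(74)*(-78 + 60) = sqrt(74)*(-18) = -18*sqrt(74)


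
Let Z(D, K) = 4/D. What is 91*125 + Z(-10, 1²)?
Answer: 56873/5 ≈ 11375.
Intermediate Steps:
91*125 + Z(-10, 1²) = 91*125 + 4/(-10) = 11375 + 4*(-⅒) = 11375 - ⅖ = 56873/5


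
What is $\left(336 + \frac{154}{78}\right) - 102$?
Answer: $\frac{9203}{39} \approx 235.97$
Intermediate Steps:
$\left(336 + \frac{154}{78}\right) - 102 = \left(336 + 154 \cdot \frac{1}{78}\right) - 102 = \left(336 + \frac{77}{39}\right) - 102 = \frac{13181}{39} - 102 = \frac{9203}{39}$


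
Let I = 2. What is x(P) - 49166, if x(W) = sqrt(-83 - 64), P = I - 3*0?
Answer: -49166 + 7*I*sqrt(3) ≈ -49166.0 + 12.124*I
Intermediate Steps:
P = 2 (P = 2 - 3*0 = 2 + 0 = 2)
x(W) = 7*I*sqrt(3) (x(W) = sqrt(-147) = 7*I*sqrt(3))
x(P) - 49166 = 7*I*sqrt(3) - 49166 = -49166 + 7*I*sqrt(3)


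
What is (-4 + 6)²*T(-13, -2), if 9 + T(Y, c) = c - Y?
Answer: 8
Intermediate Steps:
T(Y, c) = -9 + c - Y (T(Y, c) = -9 + (c - Y) = -9 + c - Y)
(-4 + 6)²*T(-13, -2) = (-4 + 6)²*(-9 - 2 - 1*(-13)) = 2²*(-9 - 2 + 13) = 4*2 = 8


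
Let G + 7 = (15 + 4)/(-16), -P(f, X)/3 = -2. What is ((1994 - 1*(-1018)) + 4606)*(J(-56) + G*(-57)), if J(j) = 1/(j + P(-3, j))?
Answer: 711014603/200 ≈ 3.5551e+6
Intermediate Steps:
P(f, X) = 6 (P(f, X) = -3*(-2) = 6)
G = -131/16 (G = -7 + (15 + 4)/(-16) = -7 + 19*(-1/16) = -7 - 19/16 = -131/16 ≈ -8.1875)
J(j) = 1/(6 + j) (J(j) = 1/(j + 6) = 1/(6 + j))
((1994 - 1*(-1018)) + 4606)*(J(-56) + G*(-57)) = ((1994 - 1*(-1018)) + 4606)*(1/(6 - 56) - 131/16*(-57)) = ((1994 + 1018) + 4606)*(1/(-50) + 7467/16) = (3012 + 4606)*(-1/50 + 7467/16) = 7618*(186667/400) = 711014603/200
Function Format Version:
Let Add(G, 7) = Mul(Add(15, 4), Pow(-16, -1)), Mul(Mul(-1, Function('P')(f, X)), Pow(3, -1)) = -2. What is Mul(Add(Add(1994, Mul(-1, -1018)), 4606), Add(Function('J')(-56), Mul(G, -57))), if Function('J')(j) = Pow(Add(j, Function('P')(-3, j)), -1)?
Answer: Rational(711014603, 200) ≈ 3.5551e+6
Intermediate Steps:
Function('P')(f, X) = 6 (Function('P')(f, X) = Mul(-3, -2) = 6)
G = Rational(-131, 16) (G = Add(-7, Mul(Add(15, 4), Pow(-16, -1))) = Add(-7, Mul(19, Rational(-1, 16))) = Add(-7, Rational(-19, 16)) = Rational(-131, 16) ≈ -8.1875)
Function('J')(j) = Pow(Add(6, j), -1) (Function('J')(j) = Pow(Add(j, 6), -1) = Pow(Add(6, j), -1))
Mul(Add(Add(1994, Mul(-1, -1018)), 4606), Add(Function('J')(-56), Mul(G, -57))) = Mul(Add(Add(1994, Mul(-1, -1018)), 4606), Add(Pow(Add(6, -56), -1), Mul(Rational(-131, 16), -57))) = Mul(Add(Add(1994, 1018), 4606), Add(Pow(-50, -1), Rational(7467, 16))) = Mul(Add(3012, 4606), Add(Rational(-1, 50), Rational(7467, 16))) = Mul(7618, Rational(186667, 400)) = Rational(711014603, 200)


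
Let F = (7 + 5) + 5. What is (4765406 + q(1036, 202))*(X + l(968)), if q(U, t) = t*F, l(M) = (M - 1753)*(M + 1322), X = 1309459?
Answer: -2328104768440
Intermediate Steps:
F = 17 (F = 12 + 5 = 17)
l(M) = (-1753 + M)*(1322 + M)
q(U, t) = 17*t (q(U, t) = t*17 = 17*t)
(4765406 + q(1036, 202))*(X + l(968)) = (4765406 + 17*202)*(1309459 + (-2317466 + 968² - 431*968)) = (4765406 + 3434)*(1309459 + (-2317466 + 937024 - 417208)) = 4768840*(1309459 - 1797650) = 4768840*(-488191) = -2328104768440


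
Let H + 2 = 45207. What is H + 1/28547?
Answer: 1290467136/28547 ≈ 45205.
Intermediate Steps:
H = 45205 (H = -2 + 45207 = 45205)
H + 1/28547 = 45205 + 1/28547 = 1290467136/28547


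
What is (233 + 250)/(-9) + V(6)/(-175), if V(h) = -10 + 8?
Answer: -28169/525 ≈ -53.655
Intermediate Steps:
V(h) = -2
(233 + 250)/(-9) + V(6)/(-175) = (233 + 250)/(-9) - 2/(-175) = 483*(-⅑) - 2*(-1/175) = -161/3 + 2/175 = -28169/525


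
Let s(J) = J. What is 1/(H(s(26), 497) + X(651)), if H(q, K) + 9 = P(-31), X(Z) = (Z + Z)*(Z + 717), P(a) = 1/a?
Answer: 31/55214936 ≈ 5.6144e-7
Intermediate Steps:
X(Z) = 2*Z*(717 + Z) (X(Z) = (2*Z)*(717 + Z) = 2*Z*(717 + Z))
H(q, K) = -280/31 (H(q, K) = -9 + 1/(-31) = -9 - 1/31 = -280/31)
1/(H(s(26), 497) + X(651)) = 1/(-280/31 + 2*651*(717 + 651)) = 1/(-280/31 + 2*651*1368) = 1/(-280/31 + 1781136) = 1/(55214936/31) = 31/55214936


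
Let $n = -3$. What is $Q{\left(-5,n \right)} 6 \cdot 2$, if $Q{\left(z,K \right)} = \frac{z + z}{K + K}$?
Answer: $20$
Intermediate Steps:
$Q{\left(z,K \right)} = \frac{z}{K}$ ($Q{\left(z,K \right)} = \frac{2 z}{2 K} = 2 z \frac{1}{2 K} = \frac{z}{K}$)
$Q{\left(-5,n \right)} 6 \cdot 2 = - \frac{5}{-3} \cdot 6 \cdot 2 = \left(-5\right) \left(- \frac{1}{3}\right) 6 \cdot 2 = \frac{5}{3} \cdot 6 \cdot 2 = 10 \cdot 2 = 20$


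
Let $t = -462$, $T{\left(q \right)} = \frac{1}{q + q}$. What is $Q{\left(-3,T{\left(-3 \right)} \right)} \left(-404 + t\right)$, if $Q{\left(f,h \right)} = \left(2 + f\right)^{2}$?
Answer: $-866$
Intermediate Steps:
$T{\left(q \right)} = \frac{1}{2 q}$
$Q{\left(-3,T{\left(-3 \right)} \right)} \left(-404 + t\right) = \left(2 - 3\right)^{2} \left(-404 - 462\right) = \left(-1\right)^{2} \left(-866\right) = 1 \left(-866\right) = -866$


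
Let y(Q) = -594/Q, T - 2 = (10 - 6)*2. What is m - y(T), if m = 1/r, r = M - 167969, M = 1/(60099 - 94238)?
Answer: 1703085055829/28671468460 ≈ 59.400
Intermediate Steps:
M = -1/34139 (M = 1/(-34139) = -1/34139 ≈ -2.9292e-5)
T = 10 (T = 2 + (10 - 6)*2 = 2 + 4*2 = 2 + 8 = 10)
r = -5734293692/34139 (r = -1/34139 - 167969 = -5734293692/34139 ≈ -1.6797e+5)
m = -34139/5734293692 (m = 1/(-5734293692/34139) = -34139/5734293692 ≈ -5.9535e-6)
m - y(T) = -34139/5734293692 - (-594)/10 = -34139/5734293692 - 1*(-297/5) = -34139/5734293692 + 297/5 = 1703085055829/28671468460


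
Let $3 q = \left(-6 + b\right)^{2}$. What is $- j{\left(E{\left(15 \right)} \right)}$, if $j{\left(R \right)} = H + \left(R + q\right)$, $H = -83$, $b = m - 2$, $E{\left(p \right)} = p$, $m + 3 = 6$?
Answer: $\frac{179}{3} \approx 59.667$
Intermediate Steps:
$m = 3$ ($m = -3 + 6 = 3$)
$b = 1$ ($b = 3 - 2 = 1$)
$q = \frac{25}{3}$ ($q = \frac{\left(-6 + 1\right)^{2}}{3} = \frac{\left(-5\right)^{2}}{3} = \frac{1}{3} \cdot 25 = \frac{25}{3} \approx 8.3333$)
$j{\left(R \right)} = - \frac{224}{3} + R$ ($j{\left(R \right)} = -83 + \left(R + \frac{25}{3}\right) = -83 + \left(\frac{25}{3} + R\right) = - \frac{224}{3} + R$)
$- j{\left(E{\left(15 \right)} \right)} = - (- \frac{224}{3} + 15) = \left(-1\right) \left(- \frac{179}{3}\right) = \frac{179}{3}$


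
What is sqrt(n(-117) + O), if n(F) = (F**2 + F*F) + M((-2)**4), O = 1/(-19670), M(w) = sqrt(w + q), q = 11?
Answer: sqrt(10592791844530 + 1160726700*sqrt(3))/19670 ≈ 165.48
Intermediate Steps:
M(w) = sqrt(11 + w) (M(w) = sqrt(w + 11) = sqrt(11 + w))
O = -1/19670 ≈ -5.0839e-5
n(F) = 2*F**2 + 3*sqrt(3) (n(F) = (F**2 + F*F) + sqrt(11 + (-2)**4) = (F**2 + F**2) + sqrt(11 + 16) = 2*F**2 + sqrt(27) = 2*F**2 + 3*sqrt(3))
sqrt(n(-117) + O) = sqrt((2*(-117)**2 + 3*sqrt(3)) - 1/19670) = sqrt((2*13689 + 3*sqrt(3)) - 1/19670) = sqrt((27378 + 3*sqrt(3)) - 1/19670) = sqrt(538525259/19670 + 3*sqrt(3))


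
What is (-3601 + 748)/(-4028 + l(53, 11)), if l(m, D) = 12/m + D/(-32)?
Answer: 1612896/2277229 ≈ 0.70827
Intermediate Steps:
l(m, D) = 12/m - D/32 (l(m, D) = 12/m + D*(-1/32) = 12/m - D/32)
(-3601 + 748)/(-4028 + l(53, 11)) = (-3601 + 748)/(-4028 + (12/53 - 1/32*11)) = -2853/(-4028 + (12*(1/53) - 11/32)) = -2853/(-4028 + (12/53 - 11/32)) = -2853/(-4028 - 199/1696) = -2853/(-6831687/1696) = -2853*(-1696/6831687) = 1612896/2277229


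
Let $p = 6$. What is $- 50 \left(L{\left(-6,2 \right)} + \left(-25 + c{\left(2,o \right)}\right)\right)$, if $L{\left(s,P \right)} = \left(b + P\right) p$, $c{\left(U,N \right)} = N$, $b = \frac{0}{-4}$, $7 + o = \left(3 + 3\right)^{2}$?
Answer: $-800$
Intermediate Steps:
$o = 29$ ($o = -7 + \left(3 + 3\right)^{2} = -7 + 6^{2} = -7 + 36 = 29$)
$b = 0$ ($b = 0 \left(- \frac{1}{4}\right) = 0$)
$L{\left(s,P \right)} = 6 P$ ($L{\left(s,P \right)} = \left(0 + P\right) 6 = P 6 = 6 P$)
$- 50 \left(L{\left(-6,2 \right)} + \left(-25 + c{\left(2,o \right)}\right)\right) = - 50 \left(6 \cdot 2 + \left(-25 + 29\right)\right) = - 50 \left(12 + 4\right) = \left(-50\right) 16 = -800$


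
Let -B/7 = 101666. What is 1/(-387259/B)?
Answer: 711662/387259 ≈ 1.8377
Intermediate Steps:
B = -711662 (B = -7*101666 = -711662)
1/(-387259/B) = 1/(-387259/(-711662)) = 1/(-387259*(-1/711662)) = 1/(387259/711662) = 711662/387259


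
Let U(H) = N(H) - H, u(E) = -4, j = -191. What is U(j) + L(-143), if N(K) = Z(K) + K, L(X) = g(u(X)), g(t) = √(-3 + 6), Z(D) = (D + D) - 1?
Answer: -383 + √3 ≈ -381.27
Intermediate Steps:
Z(D) = -1 + 2*D (Z(D) = 2*D - 1 = -1 + 2*D)
g(t) = √3
L(X) = √3
N(K) = -1 + 3*K (N(K) = (-1 + 2*K) + K = -1 + 3*K)
U(H) = -1 + 2*H (U(H) = (-1 + 3*H) - H = -1 + 2*H)
U(j) + L(-143) = (-1 + 2*(-191)) + √3 = (-1 - 382) + √3 = -383 + √3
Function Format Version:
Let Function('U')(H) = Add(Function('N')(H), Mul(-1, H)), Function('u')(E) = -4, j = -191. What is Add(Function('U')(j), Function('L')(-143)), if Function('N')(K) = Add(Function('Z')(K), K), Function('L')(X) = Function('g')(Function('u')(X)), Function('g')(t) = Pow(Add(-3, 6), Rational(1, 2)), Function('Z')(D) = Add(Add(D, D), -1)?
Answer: Add(-383, Pow(3, Rational(1, 2))) ≈ -381.27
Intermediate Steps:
Function('Z')(D) = Add(-1, Mul(2, D)) (Function('Z')(D) = Add(Mul(2, D), -1) = Add(-1, Mul(2, D)))
Function('g')(t) = Pow(3, Rational(1, 2))
Function('L')(X) = Pow(3, Rational(1, 2))
Function('N')(K) = Add(-1, Mul(3, K)) (Function('N')(K) = Add(Add(-1, Mul(2, K)), K) = Add(-1, Mul(3, K)))
Function('U')(H) = Add(-1, Mul(2, H)) (Function('U')(H) = Add(Add(-1, Mul(3, H)), Mul(-1, H)) = Add(-1, Mul(2, H)))
Add(Function('U')(j), Function('L')(-143)) = Add(Add(-1, Mul(2, -191)), Pow(3, Rational(1, 2))) = Add(Add(-1, -382), Pow(3, Rational(1, 2))) = Add(-383, Pow(3, Rational(1, 2)))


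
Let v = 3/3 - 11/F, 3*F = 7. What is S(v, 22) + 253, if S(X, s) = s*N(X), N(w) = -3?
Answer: 187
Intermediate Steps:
F = 7/3 (F = (⅓)*7 = 7/3 ≈ 2.3333)
v = -26/7 (v = 3/3 - 11/7/3 = 3*(⅓) - 11*3/7 = 1 - 33/7 = -26/7 ≈ -3.7143)
S(X, s) = -3*s (S(X, s) = s*(-3) = -3*s)
S(v, 22) + 253 = -3*22 + 253 = -66 + 253 = 187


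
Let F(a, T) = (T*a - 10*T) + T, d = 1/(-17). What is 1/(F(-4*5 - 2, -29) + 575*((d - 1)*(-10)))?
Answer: 17/118783 ≈ 0.00014312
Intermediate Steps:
d = -1/17 ≈ -0.058824
F(a, T) = -9*T + T*a (F(a, T) = (-10*T + T*a) + T = -9*T + T*a)
1/(F(-4*5 - 2, -29) + 575*((d - 1)*(-10))) = 1/(-29*(-9 + (-4*5 - 2)) + 575*((-1/17 - 1)*(-10))) = 1/(-29*(-9 + (-20 - 2)) + 575*(-18/17*(-10))) = 1/(-29*(-9 - 22) + 575*(180/17)) = 1/(-29*(-31) + 103500/17) = 1/(899 + 103500/17) = 1/(118783/17) = 17/118783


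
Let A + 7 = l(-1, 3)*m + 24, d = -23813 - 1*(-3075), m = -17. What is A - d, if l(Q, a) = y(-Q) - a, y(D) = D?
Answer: 20789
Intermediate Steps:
l(Q, a) = -Q - a
d = -20738 (d = -23813 + 3075 = -20738)
A = 51 (A = -7 + ((-1*(-1) - 1*3)*(-17) + 24) = -7 + ((1 - 3)*(-17) + 24) = -7 + (-2*(-17) + 24) = -7 + (34 + 24) = -7 + 58 = 51)
A - d = 51 - 1*(-20738) = 51 + 20738 = 20789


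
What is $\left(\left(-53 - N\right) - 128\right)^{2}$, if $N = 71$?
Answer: $63504$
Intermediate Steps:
$\left(\left(-53 - N\right) - 128\right)^{2} = \left(\left(-53 - 71\right) - 128\right)^{2} = \left(-124 - 128\right)^{2} = \left(-252\right)^{2} = 63504$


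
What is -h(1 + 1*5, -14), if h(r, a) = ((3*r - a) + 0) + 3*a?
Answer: 10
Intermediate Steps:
h(r, a) = 2*a + 3*r (h(r, a) = ((-a + 3*r) + 0) + 3*a = (-a + 3*r) + 3*a = 2*a + 3*r)
-h(1 + 1*5, -14) = -(2*(-14) + 3*(1 + 1*5)) = -(-28 + 3*(1 + 5)) = -(-28 + 3*6) = -(-28 + 18) = -1*(-10) = 10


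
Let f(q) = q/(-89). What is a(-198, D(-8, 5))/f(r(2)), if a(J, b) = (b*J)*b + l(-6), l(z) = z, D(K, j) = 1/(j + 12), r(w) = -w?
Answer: -85974/289 ≈ -297.49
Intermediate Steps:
D(K, j) = 1/(12 + j)
f(q) = -q/89 (f(q) = q*(-1/89) = -q/89)
a(J, b) = -6 + J*b² (a(J, b) = (b*J)*b - 6 = (J*b)*b - 6 = J*b² - 6 = -6 + J*b²)
a(-198, D(-8, 5))/f(r(2)) = (-6 - 198/(12 + 5)²)/((-(-1)*2/89)) = (-6 - 198*(1/17)²)/((-1/89*(-2))) = (-6 - 198*(1/17)²)/(2/89) = (-6 - 198*1/289)*(89/2) = (-6 - 198/289)*(89/2) = -1932/289*89/2 = -85974/289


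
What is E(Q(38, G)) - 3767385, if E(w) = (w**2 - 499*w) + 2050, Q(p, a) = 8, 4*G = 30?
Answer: -3769263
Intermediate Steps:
G = 15/2 (G = (1/4)*30 = 15/2 ≈ 7.5000)
E(w) = 2050 + w**2 - 499*w
E(Q(38, G)) - 3767385 = (2050 + 8**2 - 499*8) - 3767385 = (2050 + 64 - 3992) - 3767385 = -1878 - 3767385 = -3769263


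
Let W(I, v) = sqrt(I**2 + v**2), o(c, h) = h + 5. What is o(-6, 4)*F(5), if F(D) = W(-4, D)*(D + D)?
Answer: 90*sqrt(41) ≈ 576.28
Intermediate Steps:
o(c, h) = 5 + h
F(D) = 2*D*sqrt(16 + D**2) (F(D) = sqrt((-4)**2 + D**2)*(D + D) = sqrt(16 + D**2)*(2*D) = 2*D*sqrt(16 + D**2))
o(-6, 4)*F(5) = (5 + 4)*(2*5*sqrt(16 + 5**2)) = 9*(2*5*sqrt(16 + 25)) = 9*(2*5*sqrt(41)) = 9*(10*sqrt(41)) = 90*sqrt(41)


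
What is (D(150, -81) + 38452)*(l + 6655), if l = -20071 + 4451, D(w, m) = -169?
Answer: -343207095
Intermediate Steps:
l = -15620
(D(150, -81) + 38452)*(l + 6655) = (-169 + 38452)*(-15620 + 6655) = 38283*(-8965) = -343207095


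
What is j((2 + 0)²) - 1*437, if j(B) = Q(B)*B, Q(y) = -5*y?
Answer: -517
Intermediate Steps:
j(B) = -5*B² (j(B) = (-5*B)*B = -5*B²)
j((2 + 0)²) - 1*437 = -5*(2 + 0)⁴ - 1*437 = -5*(2²)² - 437 = -5*4² - 437 = -5*16 - 437 = -80 - 437 = -517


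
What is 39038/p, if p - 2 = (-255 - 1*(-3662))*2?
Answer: 19519/3408 ≈ 5.7274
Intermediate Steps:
p = 6816 (p = 2 + (-255 - 1*(-3662))*2 = 2 + (-255 + 3662)*2 = 2 + 3407*2 = 2 + 6814 = 6816)
39038/p = 39038/6816 = 39038*(1/6816) = 19519/3408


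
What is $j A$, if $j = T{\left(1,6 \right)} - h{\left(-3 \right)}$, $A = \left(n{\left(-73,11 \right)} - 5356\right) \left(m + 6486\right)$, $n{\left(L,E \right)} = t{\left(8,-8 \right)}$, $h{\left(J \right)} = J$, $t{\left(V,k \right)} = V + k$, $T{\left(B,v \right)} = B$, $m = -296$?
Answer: $-132614560$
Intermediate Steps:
$n{\left(L,E \right)} = 0$ ($n{\left(L,E \right)} = 8 - 8 = 0$)
$A = -33153640$ ($A = \left(0 - 5356\right) \left(-296 + 6486\right) = \left(-5356\right) 6190 = -33153640$)
$j = 4$ ($j = 1 - -3 = 1 + 3 = 4$)
$j A = 4 \left(-33153640\right) = -132614560$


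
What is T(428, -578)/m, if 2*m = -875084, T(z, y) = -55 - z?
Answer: 69/62506 ≈ 0.0011039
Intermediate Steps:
m = -437542 (m = (1/2)*(-875084) = -437542)
T(428, -578)/m = (-55 - 1*428)/(-437542) = (-55 - 428)*(-1/437542) = -483*(-1/437542) = 69/62506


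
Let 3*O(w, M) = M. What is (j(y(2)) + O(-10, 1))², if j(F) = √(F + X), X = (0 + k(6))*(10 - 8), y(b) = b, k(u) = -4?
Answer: -53/9 + 2*I*√6/3 ≈ -5.8889 + 1.633*I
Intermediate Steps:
O(w, M) = M/3
X = -8 (X = (0 - 4)*(10 - 8) = -4*2 = -8)
j(F) = √(-8 + F) (j(F) = √(F - 8) = √(-8 + F))
(j(y(2)) + O(-10, 1))² = (√(-8 + 2) + (⅓)*1)² = (√(-6) + ⅓)² = (I*√6 + ⅓)² = (⅓ + I*√6)²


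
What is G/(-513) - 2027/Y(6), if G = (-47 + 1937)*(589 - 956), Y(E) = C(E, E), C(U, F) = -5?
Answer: 166963/95 ≈ 1757.5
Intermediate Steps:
Y(E) = -5
G = -693630 (G = 1890*(-367) = -693630)
G/(-513) - 2027/Y(6) = -693630/(-513) - 2027/(-5) = -693630*(-1/513) - 2027*(-⅕) = 25690/19 + 2027/5 = 166963/95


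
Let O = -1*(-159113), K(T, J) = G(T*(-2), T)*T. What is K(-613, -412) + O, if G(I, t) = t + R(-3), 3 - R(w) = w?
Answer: 531204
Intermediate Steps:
R(w) = 3 - w
G(I, t) = 6 + t (G(I, t) = t + (3 - 1*(-3)) = t + (3 + 3) = t + 6 = 6 + t)
K(T, J) = T*(6 + T) (K(T, J) = (6 + T)*T = T*(6 + T))
O = 159113
K(-613, -412) + O = -613*(6 - 613) + 159113 = -613*(-607) + 159113 = 372091 + 159113 = 531204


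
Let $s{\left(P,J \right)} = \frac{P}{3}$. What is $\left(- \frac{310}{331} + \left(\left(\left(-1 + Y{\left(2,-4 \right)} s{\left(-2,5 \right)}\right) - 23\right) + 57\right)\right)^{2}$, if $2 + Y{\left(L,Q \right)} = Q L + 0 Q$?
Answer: $\frac{1479094681}{986049} \approx 1500.0$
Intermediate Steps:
$Y{\left(L,Q \right)} = -2 + L Q$ ($Y{\left(L,Q \right)} = -2 + \left(Q L + 0 Q\right) = -2 + \left(L Q + 0\right) = -2 + L Q$)
$s{\left(P,J \right)} = \frac{P}{3}$ ($s{\left(P,J \right)} = P \frac{1}{3} = \frac{P}{3}$)
$\left(- \frac{310}{331} + \left(\left(\left(-1 + Y{\left(2,-4 \right)} s{\left(-2,5 \right)}\right) - 23\right) + 57\right)\right)^{2} = \left(- \frac{310}{331} + \left(\left(\left(-1 + \left(-2 + 2 \left(-4\right)\right) \frac{1}{3} \left(-2\right)\right) - 23\right) + 57\right)\right)^{2} = \left(\left(-310\right) \frac{1}{331} + \left(\left(\left(-1 + \left(-2 - 8\right) \left(- \frac{2}{3}\right)\right) - 23\right) + 57\right)\right)^{2} = \left(- \frac{310}{331} + \left(\left(\left(-1 - - \frac{20}{3}\right) - 23\right) + 57\right)\right)^{2} = \left(- \frac{310}{331} + \left(\left(\left(-1 + \frac{20}{3}\right) - 23\right) + 57\right)\right)^{2} = \left(- \frac{310}{331} + \left(\left(\frac{17}{3} - 23\right) + 57\right)\right)^{2} = \left(- \frac{310}{331} + \left(- \frac{52}{3} + 57\right)\right)^{2} = \left(- \frac{310}{331} + \frac{119}{3}\right)^{2} = \left(\frac{38459}{993}\right)^{2} = \frac{1479094681}{986049}$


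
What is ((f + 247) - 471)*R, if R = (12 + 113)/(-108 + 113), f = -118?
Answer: -8550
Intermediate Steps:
R = 25 (R = 125/5 = 125*(⅕) = 25)
((f + 247) - 471)*R = ((-118 + 247) - 471)*25 = (129 - 471)*25 = -342*25 = -8550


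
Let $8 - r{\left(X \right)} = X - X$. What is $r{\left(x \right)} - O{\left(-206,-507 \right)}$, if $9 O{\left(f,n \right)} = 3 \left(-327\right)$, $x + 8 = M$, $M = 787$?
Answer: $117$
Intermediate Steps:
$x = 779$ ($x = -8 + 787 = 779$)
$O{\left(f,n \right)} = -109$ ($O{\left(f,n \right)} = \frac{3 \left(-327\right)}{9} = \frac{1}{9} \left(-981\right) = -109$)
$r{\left(X \right)} = 8$ ($r{\left(X \right)} = 8 - \left(X - X\right) = 8 - 0 = 8 + 0 = 8$)
$r{\left(x \right)} - O{\left(-206,-507 \right)} = 8 - -109 = 8 + 109 = 117$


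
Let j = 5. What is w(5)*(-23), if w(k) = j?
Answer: -115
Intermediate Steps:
w(k) = 5
w(5)*(-23) = 5*(-23) = -115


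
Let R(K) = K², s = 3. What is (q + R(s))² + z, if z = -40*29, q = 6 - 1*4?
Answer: -1039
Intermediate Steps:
q = 2 (q = 6 - 4 = 2)
z = -1160
(q + R(s))² + z = (2 + 3²)² - 1160 = (2 + 9)² - 1160 = 11² - 1160 = 121 - 1160 = -1039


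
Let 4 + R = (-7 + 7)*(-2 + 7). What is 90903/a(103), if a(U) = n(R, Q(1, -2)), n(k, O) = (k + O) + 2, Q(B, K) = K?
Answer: -90903/4 ≈ -22726.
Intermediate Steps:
R = -4 (R = -4 + (-7 + 7)*(-2 + 7) = -4 + 0*5 = -4 + 0 = -4)
n(k, O) = 2 + O + k (n(k, O) = (O + k) + 2 = 2 + O + k)
a(U) = -4 (a(U) = 2 - 2 - 4 = -4)
90903/a(103) = 90903/(-4) = 90903*(-¼) = -90903/4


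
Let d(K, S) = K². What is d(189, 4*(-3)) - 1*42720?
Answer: -6999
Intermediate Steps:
d(189, 4*(-3)) - 1*42720 = 189² - 1*42720 = 35721 - 42720 = -6999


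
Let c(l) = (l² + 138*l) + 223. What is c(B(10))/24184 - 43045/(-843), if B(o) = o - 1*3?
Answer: 521021957/10193556 ≈ 51.113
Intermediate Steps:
B(o) = -3 + o (B(o) = o - 3 = -3 + o)
c(l) = 223 + l² + 138*l
c(B(10))/24184 - 43045/(-843) = (223 + (-3 + 10)² + 138*(-3 + 10))/24184 - 43045/(-843) = (223 + 7² + 138*7)*(1/24184) - 43045*(-1/843) = (223 + 49 + 966)*(1/24184) + 43045/843 = 1238*(1/24184) + 43045/843 = 619/12092 + 43045/843 = 521021957/10193556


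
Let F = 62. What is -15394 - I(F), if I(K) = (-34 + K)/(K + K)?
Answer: -477221/31 ≈ -15394.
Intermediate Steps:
I(K) = (-34 + K)/(2*K) (I(K) = (-34 + K)/((2*K)) = (-34 + K)*(1/(2*K)) = (-34 + K)/(2*K))
-15394 - I(F) = -15394 - (½)*(-34 + 62)/62 = -15394 - (½)*(1/62)*28 = -15394 - 7/31 = -477221/31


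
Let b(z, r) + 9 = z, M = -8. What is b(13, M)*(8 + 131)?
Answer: 556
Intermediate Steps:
b(z, r) = -9 + z
b(13, M)*(8 + 131) = (-9 + 13)*(8 + 131) = 4*139 = 556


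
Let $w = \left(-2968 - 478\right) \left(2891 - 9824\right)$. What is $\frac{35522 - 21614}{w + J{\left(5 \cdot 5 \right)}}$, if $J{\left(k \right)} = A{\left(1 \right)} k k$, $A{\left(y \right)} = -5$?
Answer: $\frac{13908}{23887993} \approx 0.00058222$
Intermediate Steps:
$w = 23891118$ ($w = \left(-3446\right) \left(-6933\right) = 23891118$)
$J{\left(k \right)} = - 5 k^{2}$ ($J{\left(k \right)} = - 5 k k = - 5 k^{2}$)
$\frac{35522 - 21614}{w + J{\left(5 \cdot 5 \right)}} = \frac{35522 - 21614}{23891118 - 5 \left(5 \cdot 5\right)^{2}} = \frac{13908}{23891118 - 5 \cdot 25^{2}} = \frac{13908}{23891118 - 3125} = \frac{13908}{23887993}$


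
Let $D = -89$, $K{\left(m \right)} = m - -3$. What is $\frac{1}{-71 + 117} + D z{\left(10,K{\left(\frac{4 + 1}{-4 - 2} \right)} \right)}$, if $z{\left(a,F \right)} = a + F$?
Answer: $- \frac{74714}{69} \approx -1082.8$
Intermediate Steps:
$K{\left(m \right)} = 3 + m$ ($K{\left(m \right)} = m + 3 = 3 + m$)
$z{\left(a,F \right)} = F + a$
$\frac{1}{-71 + 117} + D z{\left(10,K{\left(\frac{4 + 1}{-4 - 2} \right)} \right)} = \frac{1}{-71 + 117} - 89 \left(\left(3 + \frac{4 + 1}{-4 - 2}\right) + 10\right) = \frac{1}{46} - 89 \left(\left(3 + \frac{5}{-6}\right) + 10\right) = \frac{1}{46} - 89 \left(\left(3 + 5 \left(- \frac{1}{6}\right)\right) + 10\right) = \frac{1}{46} - 89 \left(\left(3 - \frac{5}{6}\right) + 10\right) = \frac{1}{46} - 89 \left(\frac{13}{6} + 10\right) = \frac{1}{46} - \frac{6497}{6} = - \frac{74714}{69}$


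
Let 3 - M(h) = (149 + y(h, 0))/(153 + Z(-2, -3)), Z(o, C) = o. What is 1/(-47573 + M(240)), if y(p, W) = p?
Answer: -151/7183459 ≈ -2.1021e-5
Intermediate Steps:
M(h) = 304/151 - h/151 (M(h) = 3 - (149 + h)/(153 - 2) = 3 - (149 + h)/151 = 3 - (149/151 + h/151) = 3 + (-149/151 - h/151) = 304/151 - h/151)
1/(-47573 + M(240)) = 1/(-47573 + (304/151 - 1/151*240)) = 1/(-47573 + (304/151 - 240/151)) = 1/(-47573 + 64/151) = 1/(-7183459/151) = -151/7183459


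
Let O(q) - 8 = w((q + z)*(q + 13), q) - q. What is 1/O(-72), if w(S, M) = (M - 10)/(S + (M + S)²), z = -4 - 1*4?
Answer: 10804312/864344919 ≈ 0.012500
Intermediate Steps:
z = -8 (z = -4 - 4 = -8)
w(S, M) = (-10 + M)/(S + (M + S)²)
O(q) = 8 - q + (-10 + q)/((q + (-8 + q)*(13 + q))² + (-8 + q)*(13 + q)) (O(q) = 8 + ((-10 + q)/((q - 8)*(q + 13) + (q + (q - 8)*(q + 13))²) - q) = 8 + ((-10 + q)/((-8 + q)*(13 + q) + (q + (-8 + q)*(13 + q))²) - q) = 8 + ((-10 + q)/((q + (-8 + q)*(13 + q))² + (-8 + q)*(13 + q)) - q) = 8 + (-q + (-10 + q)/((q + (-8 + q)*(13 + q))² + (-8 + q)*(13 + q))) = 8 - q + (-10 + q)/((q + (-8 + q)*(13 + q))² + (-8 + q)*(13 + q)))
1/O(-72) = 1/((85686 - 1*(-72)⁵ - 20655*(-72) - 125*(-72)² - 4*(-72)⁴ + 267*(-72)³)/(10712 + (-72)⁴ - 1243*(-72) - 171*(-72)² + 12*(-72)³)) = 1/((85686 - 1*(-1934917632) + 1487160 - 125*5184 - 4*26873856 + 267*(-373248))/(10712 + 26873856 + 89496 - 171*5184 + 12*(-373248))) = 1/((85686 + 1934917632 + 1487160 - 648000 - 107495424 - 99657216)/(10712 + 26873856 + 89496 - 886464 - 4478976)) = 1/(1728689838/21608624) = 1/((1/21608624)*1728689838) = 1/(864344919/10804312) = 10804312/864344919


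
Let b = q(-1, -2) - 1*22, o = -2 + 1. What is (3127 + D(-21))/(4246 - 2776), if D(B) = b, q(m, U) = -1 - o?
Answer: 207/98 ≈ 2.1122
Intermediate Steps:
o = -1
q(m, U) = 0 (q(m, U) = -1 - 1*(-1) = -1 + 1 = 0)
b = -22 (b = 0 - 1*22 = 0 - 22 = -22)
D(B) = -22
(3127 + D(-21))/(4246 - 2776) = (3127 - 22)/(4246 - 2776) = 3105/1470 = 3105*(1/1470) = 207/98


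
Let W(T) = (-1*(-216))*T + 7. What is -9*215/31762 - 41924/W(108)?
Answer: -1376743313/741166270 ≈ -1.8575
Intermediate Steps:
W(T) = 7 + 216*T (W(T) = 216*T + 7 = 7 + 216*T)
-9*215/31762 - 41924/W(108) = -9*215/31762 - 41924/(7 + 216*108) = -1935*1/31762 - 41924/(7 + 23328) = -1935/31762 - 41924/23335 = -1376743313/741166270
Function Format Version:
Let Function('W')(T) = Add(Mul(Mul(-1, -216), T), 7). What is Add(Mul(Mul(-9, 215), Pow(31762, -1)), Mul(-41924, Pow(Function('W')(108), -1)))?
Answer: Rational(-1376743313, 741166270) ≈ -1.8575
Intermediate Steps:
Function('W')(T) = Add(7, Mul(216, T)) (Function('W')(T) = Add(Mul(216, T), 7) = Add(7, Mul(216, T)))
Add(Mul(Mul(-9, 215), Pow(31762, -1)), Mul(-41924, Pow(Function('W')(108), -1))) = Add(Mul(Mul(-9, 215), Pow(31762, -1)), Mul(-41924, Pow(Add(7, Mul(216, 108)), -1))) = Add(Mul(-1935, Rational(1, 31762)), Mul(-41924, Pow(Add(7, 23328), -1))) = Add(Rational(-1935, 31762), Mul(-41924, Pow(23335, -1))) = Add(Rational(-1935, 31762), Mul(-41924, Rational(1, 23335))) = Add(Rational(-1935, 31762), Rational(-41924, 23335)) = Rational(-1376743313, 741166270)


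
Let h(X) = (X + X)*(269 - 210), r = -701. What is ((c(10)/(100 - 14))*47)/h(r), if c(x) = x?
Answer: -235/3556874 ≈ -6.6069e-5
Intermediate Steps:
h(X) = 118*X (h(X) = (2*X)*59 = 118*X)
((c(10)/(100 - 14))*47)/h(r) = ((10/(100 - 14))*47)/((118*(-701))) = ((10/86)*47)/(-82718) = ((10*(1/86))*47)*(-1/82718) = ((5/43)*47)*(-1/82718) = (235/43)*(-1/82718) = -235/3556874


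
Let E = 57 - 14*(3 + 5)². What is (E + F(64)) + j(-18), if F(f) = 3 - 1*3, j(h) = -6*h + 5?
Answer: -726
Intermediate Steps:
j(h) = 5 - 6*h
F(f) = 0 (F(f) = 3 - 3 = 0)
E = -839 (E = 57 - 14*8² = 57 - 14*64 = 57 - 896 = -839)
(E + F(64)) + j(-18) = (-839 + 0) + (5 - 6*(-18)) = -839 + (5 + 108) = -839 + 113 = -726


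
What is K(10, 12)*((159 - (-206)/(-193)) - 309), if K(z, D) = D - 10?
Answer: -58312/193 ≈ -302.13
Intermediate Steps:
K(z, D) = -10 + D
K(10, 12)*((159 - (-206)/(-193)) - 309) = (-10 + 12)*((159 - (-206)/(-193)) - 309) = 2*((159 - (-206)*(-1)/193) - 309) = 2*((159 - 1*206/193) - 309) = 2*((159 - 206/193) - 309) = 2*(30481/193 - 309) = 2*(-29156/193) = -58312/193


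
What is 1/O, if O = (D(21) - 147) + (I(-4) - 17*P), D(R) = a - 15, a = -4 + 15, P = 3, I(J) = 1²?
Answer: -1/201 ≈ -0.0049751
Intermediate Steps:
I(J) = 1
a = 11
D(R) = -4 (D(R) = 11 - 15 = -4)
O = -201 (O = (-4 - 147) + (1 - 17*3) = -151 + (1 - 51) = -151 - 50 = -201)
1/O = 1/(-201) = -1/201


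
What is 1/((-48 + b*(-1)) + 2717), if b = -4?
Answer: 1/2673 ≈ 0.00037411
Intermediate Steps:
1/((-48 + b*(-1)) + 2717) = 1/((-48 - 4*(-1)) + 2717) = 1/((-48 + 4) + 2717) = 1/(-44 + 2717) = 1/2673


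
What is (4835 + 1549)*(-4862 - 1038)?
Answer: -37665600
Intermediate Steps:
(4835 + 1549)*(-4862 - 1038) = 6384*(-5900) = -37665600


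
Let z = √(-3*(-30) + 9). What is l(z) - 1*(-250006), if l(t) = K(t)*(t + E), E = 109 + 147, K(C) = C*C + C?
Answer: 275449 + 1065*√11 ≈ 2.7898e+5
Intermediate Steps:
z = 3*√11 (z = √(90 + 9) = √99 = 3*√11 ≈ 9.9499)
K(C) = C + C² (K(C) = C² + C = C + C²)
E = 256
l(t) = t*(1 + t)*(256 + t) (l(t) = (t*(1 + t))*(t + 256) = (t*(1 + t))*(256 + t) = t*(1 + t)*(256 + t))
l(z) - 1*(-250006) = (3*√11)*(1 + 3*√11)*(256 + 3*√11) - 1*(-250006) = 3*√11*(1 + 3*√11)*(256 + 3*√11) + 250006 = 250006 + 3*√11*(1 + 3*√11)*(256 + 3*√11)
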